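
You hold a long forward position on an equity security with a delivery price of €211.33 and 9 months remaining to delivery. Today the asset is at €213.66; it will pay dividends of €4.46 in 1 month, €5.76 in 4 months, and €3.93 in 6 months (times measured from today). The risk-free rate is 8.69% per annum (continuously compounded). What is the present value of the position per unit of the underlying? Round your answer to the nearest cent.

€1.88

PV(remaining dividends) I = 4.46·e^(−0.0869·1/12) + 5.76·e^(−0.0869·4/12) + 3.93·e^(−0.0869·6/12) = 13.7863
Current forward F = (S − I)·e^(rT) = (213.66 − 13.7863)·e^(0.0869·9/12) = 199.8737 × 1.067346 = 213.3344
Value (long) = (F − K)·e^(−rT) = (213.3344 − 211.33) × 0.936903 = 1.8779
Value = €1.88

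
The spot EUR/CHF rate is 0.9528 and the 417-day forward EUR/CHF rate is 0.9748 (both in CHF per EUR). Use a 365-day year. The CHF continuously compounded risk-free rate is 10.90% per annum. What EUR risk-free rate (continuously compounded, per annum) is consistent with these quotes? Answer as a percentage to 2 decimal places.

F = S·e^((r_CHF − r_EUR)T) ⇒ r_EUR = r_CHF − ln(F/S)/T
ln(0.9748/0.9528) = 0.022827; /(417/365) = 0.019980
r_EUR = 0.1090 − 0.019980 = 0.089020
r_EUR = 8.90%

8.90%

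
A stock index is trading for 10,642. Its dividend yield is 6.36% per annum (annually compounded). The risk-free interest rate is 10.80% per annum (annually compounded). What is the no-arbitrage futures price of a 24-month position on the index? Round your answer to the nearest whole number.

F = S · (1+r)^T / (1+q)^T
= 10642 × 1.227664 / 1.131245 = 10642 × 1.085233
F = 11,549

11,549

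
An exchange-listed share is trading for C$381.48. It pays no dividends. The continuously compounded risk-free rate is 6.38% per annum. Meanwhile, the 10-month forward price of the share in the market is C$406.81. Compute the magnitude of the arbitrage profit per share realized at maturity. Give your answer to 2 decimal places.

Fair forward: F* = S·e^(carry·T), with carry = r = 0.0638
F* = 381.48 · e^(0.0638 × 10/12) = 381.48 · e^0.053167 = 381.48 × 1.054606 = C$402.3111
Market C$406.81 > fair C$402.3111: forward overpriced → cash-and-carry (buy spot, short the forward).
At maturity, profit = |F_mkt − F*| = |406.81 − 402.3111| = C$4.50 per share

C$4.50 per share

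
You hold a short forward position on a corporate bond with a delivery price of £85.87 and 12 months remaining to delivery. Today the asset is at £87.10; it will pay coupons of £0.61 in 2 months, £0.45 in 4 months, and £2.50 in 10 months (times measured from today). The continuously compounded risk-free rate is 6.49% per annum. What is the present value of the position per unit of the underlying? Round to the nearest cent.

PV(remaining coupons) I = 0.61·e^(−0.0649·2/12) + 0.45·e^(−0.0649·4/12) + 2.50·e^(−0.0649·10/12) = 3.4122
Current forward F = (S − I)·e^(rT) = (87.10 − 3.4122)·e^(0.0649·12/12) = 83.6878 × 1.067052 = 89.2992
Value (long) = (F − K)·e^(−rT) = (89.2992 − 85.87) × 0.937161 = 3.2137
Short position value = −(long value) = -£3.21

-£3.21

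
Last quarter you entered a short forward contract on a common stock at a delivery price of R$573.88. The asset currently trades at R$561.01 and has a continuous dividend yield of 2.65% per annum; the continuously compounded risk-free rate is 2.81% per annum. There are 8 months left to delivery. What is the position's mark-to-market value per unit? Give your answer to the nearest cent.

Current fair forward for the remaining 8 months: F = S·e^((r − q)·T), (r − q) = 0.0281 − 0.0265 = 0.0016
F = 561.01 · e^(0.0016 × 8/12) = 561.01 × 1.001067 = 561.6086
Value of long forward = (F − K)·e^(−rT) = (561.6086 − 573.88) · e^(−0.0281·8/12)
= -12.2714 × 0.981441 = -12.04
Short position value = −(long value) = R$12.04

R$12.04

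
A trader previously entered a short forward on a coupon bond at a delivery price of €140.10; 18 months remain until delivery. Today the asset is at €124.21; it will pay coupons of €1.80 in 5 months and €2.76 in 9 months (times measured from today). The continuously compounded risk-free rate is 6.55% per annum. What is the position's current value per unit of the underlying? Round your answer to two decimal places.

€7.16

PV(remaining coupons) I = 1.80·e^(−0.0655·5/12) + 2.76·e^(−0.0655·9/12) = 4.3792
Current forward F = (S − I)·e^(rT) = (124.21 − 4.3792)·e^(0.0655·18/12) = 119.8308 × 1.103239 = 132.2020
Value (long) = (F − K)·e^(−rT) = (132.2020 − 140.10) × 0.906422 = -7.1589
Short position value = −(long value) = €7.16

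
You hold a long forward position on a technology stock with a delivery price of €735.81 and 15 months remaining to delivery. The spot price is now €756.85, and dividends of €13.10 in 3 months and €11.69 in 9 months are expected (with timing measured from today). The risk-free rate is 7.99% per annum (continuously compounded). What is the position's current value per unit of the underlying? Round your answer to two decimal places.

€67.13

PV(remaining dividends) I = 13.10·e^(−0.0799·3/12) + 11.69·e^(−0.0799·9/12) = 23.8510
Current forward F = (S − I)·e^(rT) = (756.85 − 23.8510)·e^(0.0799·15/12) = 732.9990 × 1.105033 = 809.9881
Value (long) = (F − K)·e^(−rT) = (809.9881 − 735.81) × 0.904951 = 67.1275
Value = €67.13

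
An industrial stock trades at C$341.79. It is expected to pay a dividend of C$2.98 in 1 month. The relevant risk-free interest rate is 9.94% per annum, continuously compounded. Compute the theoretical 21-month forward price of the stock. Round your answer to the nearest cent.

PV(dividends) I = 2.98·e^(−0.0994·1/12)
I = 2.9554
F = (S − I)·e^(rT) = (341.79 − 2.9554) · e^(0.0994·21/12)
= 338.8346 · e^0.173950 = 338.8346 × 1.189996 = C$403.21

C$403.21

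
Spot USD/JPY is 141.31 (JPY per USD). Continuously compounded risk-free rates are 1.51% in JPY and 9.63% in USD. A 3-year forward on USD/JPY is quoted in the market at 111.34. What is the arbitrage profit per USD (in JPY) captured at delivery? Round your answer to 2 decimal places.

0.58 per USD (in JPY)

Fair forward: F* = S·e^(carry·T), with carry = (r_JPY − r_USD) = 0.0151 − 0.0963 = -0.0812
F* = 141.31 · e^(-0.0812 × 3) = 141.31 · e^-0.243600 = 141.31 × 0.783801 = 110.7589
Market 111.34 > fair 110.7589: forward overpriced → cash-and-carry (buy spot, short the forward).
At maturity, profit = |F_mkt − F*| = |111.34 − 110.7589| = 0.58 per USD (in JPY)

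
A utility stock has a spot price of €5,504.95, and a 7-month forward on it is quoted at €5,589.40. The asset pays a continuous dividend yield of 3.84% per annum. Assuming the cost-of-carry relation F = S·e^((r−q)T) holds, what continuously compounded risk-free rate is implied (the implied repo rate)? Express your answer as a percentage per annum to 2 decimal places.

From F = S·e^((r−q)T): (r − q) = ln(F/S)/T
ln(5589.40/5504.95) = ln(1.015341) = 0.015225
(r − q) = 0.015225 / (7/12) = 0.026100
r = ln(F/S)/T + q = 0.026100 + 0.0384 = 0.064500
r = 6.45%

6.45%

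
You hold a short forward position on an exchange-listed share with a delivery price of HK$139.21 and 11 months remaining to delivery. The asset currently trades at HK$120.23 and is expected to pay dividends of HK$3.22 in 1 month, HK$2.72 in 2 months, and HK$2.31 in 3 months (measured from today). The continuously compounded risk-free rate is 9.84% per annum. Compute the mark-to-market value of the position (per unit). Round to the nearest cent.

PV(remaining dividends) I = 3.22·e^(−0.0984·1/12) + 2.72·e^(−0.0984·2/12) + 2.31·e^(−0.0984·3/12) = 8.1233
Current forward F = (S − I)·e^(rT) = (120.23 − 8.1233)·e^(0.0984·11/12) = 112.1067 × 1.094393 = 122.6888
Value (long) = (F − K)·e^(−rT) = (122.6888 − 139.21) × 0.913748 = -15.0962
Short position value = −(long value) = HK$15.10

HK$15.10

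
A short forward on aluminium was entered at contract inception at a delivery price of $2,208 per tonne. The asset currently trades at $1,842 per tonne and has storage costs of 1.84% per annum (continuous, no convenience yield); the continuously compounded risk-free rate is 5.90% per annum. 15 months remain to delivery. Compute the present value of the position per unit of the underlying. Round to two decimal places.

Current fair forward for the remaining 15 months: F = S·e^((r + u)·T), (r + u) = 0.0590 + 0.0184 = 0.0774
F = 1842 · e^(0.0774 × 15/12) = 1842 × 1.10158494 = 2029.1195
Value of long forward = (F − K)·e^(−rT) = (2029.1195 − 2208) · e^(−0.0590·15/12)
= -178.8805 × 0.92890389 = -166.16
Short position value = −(long value) = $166.16

$166.16 per tonne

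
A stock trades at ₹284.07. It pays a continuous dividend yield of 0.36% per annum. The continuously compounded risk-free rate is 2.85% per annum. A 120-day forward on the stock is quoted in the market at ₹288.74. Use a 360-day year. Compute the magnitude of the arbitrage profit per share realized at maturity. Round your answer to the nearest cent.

Fair forward: F* = S·e^(carry·T), with carry = (r − q) = 0.0285 − 0.0036 = 0.0249
F* = 284.07 · e^(0.0249 × 120/360) = 284.07 · e^0.008300 = 284.07 × 1.008335 = ₹286.4377
Market ₹288.74 > fair ₹286.4377: forward overpriced → cash-and-carry (buy spot, short the forward).
At maturity, profit = |F_mkt − F*| = |288.74 − 286.4377| = ₹2.30 per share

₹2.30 per share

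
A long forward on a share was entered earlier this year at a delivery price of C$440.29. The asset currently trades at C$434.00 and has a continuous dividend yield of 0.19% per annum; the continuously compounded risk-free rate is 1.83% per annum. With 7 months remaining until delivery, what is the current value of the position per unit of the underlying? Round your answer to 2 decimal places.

Current fair forward for the remaining 7 months: F = S·e^((r − q)·T), (r − q) = 0.0183 − 0.0019 = 0.0164
F = 434.00 · e^(0.0164 × 7/12) = 434.00 × 1.009613 = 438.1720
Value of long forward = (F − K)·e^(−rT) = (438.1720 − 440.29) · e^(−0.0183·7/12)
= -2.1180 × 0.989382 = -2.10

-C$2.10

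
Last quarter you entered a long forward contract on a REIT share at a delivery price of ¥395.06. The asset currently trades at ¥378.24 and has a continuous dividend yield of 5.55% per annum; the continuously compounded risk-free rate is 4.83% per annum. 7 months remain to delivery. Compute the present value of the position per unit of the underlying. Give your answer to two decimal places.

-¥17.89

Current fair forward for the remaining 7 months: F = S·e^((r − q)·T), (r − q) = 0.0483 − 0.0555 = -0.0072
F = 378.24 · e^(-0.0072 × 7/12) = 378.24 × 0.995809 = 376.6548
Value of long forward = (F − K)·e^(−rT) = (376.6548 − 395.06) · e^(−0.0483·7/12)
= -18.4052 × 0.972218 = -17.89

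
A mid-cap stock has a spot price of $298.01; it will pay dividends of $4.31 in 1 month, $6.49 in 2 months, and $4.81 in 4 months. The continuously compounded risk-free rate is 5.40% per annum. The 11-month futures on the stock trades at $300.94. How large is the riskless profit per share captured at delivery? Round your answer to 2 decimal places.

$4.04 per share

PV(dividends) I = 4.31·e^(−0.0540·1/12) + 6.49·e^(−0.0540·2/12) + 4.81·e^(−0.0540·4/12) = 15.4467
Fair futures F* = (S − I)·e^(rT) = (298.01 − 15.4467)·e^0.049500 = 282.5633 × 1.050746 = 296.9023
Market $300.94 > fair 296.9023: forward overpriced → cash-and-carry (borrow at r, buy the stock and collect the dividends, short the forward).
Profit at T = |F_mkt − F*| = |300.94 − 296.9023| = $4.04 per share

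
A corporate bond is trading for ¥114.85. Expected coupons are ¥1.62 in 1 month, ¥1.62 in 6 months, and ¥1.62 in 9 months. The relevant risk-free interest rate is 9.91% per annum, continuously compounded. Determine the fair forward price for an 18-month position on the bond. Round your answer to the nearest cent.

PV(coupons) I = 1.62·e^(−0.0991·1/12) + 1.62·e^(−0.0991·6/12) + 1.62·e^(−0.0991·9/12)
I = 1.6067 + 1.5417 + 1.5040 = 4.6524
F = (S − I)·e^(rT) = (114.85 − 4.6524) · e^(0.0991·18/12)
= 110.1976 · e^0.148650 = 110.1976 × 1.160267 = ¥127.86

¥127.86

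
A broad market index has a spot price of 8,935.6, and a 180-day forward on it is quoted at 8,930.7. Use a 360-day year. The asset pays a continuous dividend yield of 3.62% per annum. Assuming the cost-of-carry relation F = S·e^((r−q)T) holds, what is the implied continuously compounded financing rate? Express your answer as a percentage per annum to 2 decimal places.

3.51%

From F = S·e^((r−q)T): (r − q) = ln(F/S)/T
ln(8930.7/8935.6) = ln(0.999452) = -0.000548
(r − q) = -0.000548 / (180/360) = -0.001096
r = ln(F/S)/T + q = -0.001096 + 0.0362 = 0.035104
r = 3.51%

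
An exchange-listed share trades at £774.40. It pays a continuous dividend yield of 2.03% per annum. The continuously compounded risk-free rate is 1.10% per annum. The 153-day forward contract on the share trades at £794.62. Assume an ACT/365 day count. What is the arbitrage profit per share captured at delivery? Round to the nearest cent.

£23.23 per share

Fair forward: F* = S·e^(carry·T), with carry = (r − q) = 0.0110 − 0.0203 = -0.0093
F* = 774.40 · e^(-0.0093 × 153/365) = 774.40 · e^-0.003898 = 774.40 × 0.996110 = £771.3876
Market £794.62 > fair £771.3876: forward overpriced → cash-and-carry (buy spot, short the forward).
At maturity, profit = |F_mkt − F*| = |794.62 − 771.3876| = £23.23 per share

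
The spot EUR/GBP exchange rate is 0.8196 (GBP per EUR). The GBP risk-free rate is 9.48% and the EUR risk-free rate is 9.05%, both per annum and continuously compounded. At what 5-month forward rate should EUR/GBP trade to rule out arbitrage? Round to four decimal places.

F = S·e^((r_GBP − r_EUR)T) = 0.8196 · e^((0.0948 − 0.0905) × 5/12)
= 0.8196 · e^0.001792 = 0.8196 × 1.001794
F = 0.8211 GBP per EUR

0.8211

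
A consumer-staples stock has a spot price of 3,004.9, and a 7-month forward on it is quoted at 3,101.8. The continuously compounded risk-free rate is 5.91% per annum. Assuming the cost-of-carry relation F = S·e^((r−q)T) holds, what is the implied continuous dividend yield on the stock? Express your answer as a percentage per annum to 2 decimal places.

From F = S·e^((r−q)T): (r − q) = ln(F/S)/T
ln(3101.8/3004.9) = ln(1.032247) = 0.031738
(r − q) = 0.031738 / (7/12) = 0.054408
q = r − ln(F/S)/T = 0.0591 − 0.054408 = 0.004692
q = 0.47%

0.47%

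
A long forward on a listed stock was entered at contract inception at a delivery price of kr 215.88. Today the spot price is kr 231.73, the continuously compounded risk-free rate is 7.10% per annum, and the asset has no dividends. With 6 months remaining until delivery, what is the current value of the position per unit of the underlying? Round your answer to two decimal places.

Current fair forward for the remaining 6 months: F = S·e^(r·T), r = 0.0710
F = 231.73 · e^(0.0710 × 6/12) = 231.73 × 1.036138 = 240.1043
Value of long forward = (F − K)·e^(−rT) = (240.1043 − 215.88) · e^(−0.0710·6/12)
= 24.2243 × 0.965123 = 23.38

kr 23.38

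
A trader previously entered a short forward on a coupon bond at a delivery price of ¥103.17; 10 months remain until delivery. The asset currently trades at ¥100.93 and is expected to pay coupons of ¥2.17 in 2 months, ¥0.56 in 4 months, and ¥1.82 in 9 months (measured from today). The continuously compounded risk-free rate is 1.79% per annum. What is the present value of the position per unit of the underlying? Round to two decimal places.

¥5.23

PV(remaining coupons) I = 2.17·e^(−0.0179·2/12) + 0.56·e^(−0.0179·4/12) + 1.82·e^(−0.0179·9/12) = 4.5159
Current forward F = (S − I)·e^(rT) = (100.93 − 4.5159)·e^(0.0179·10/12) = 96.4141 × 1.015028 = 97.8630
Value (long) = (F − K)·e^(−rT) = (97.8630 − 103.17) × 0.985194 = -5.2284
Short position value = −(long value) = ¥5.23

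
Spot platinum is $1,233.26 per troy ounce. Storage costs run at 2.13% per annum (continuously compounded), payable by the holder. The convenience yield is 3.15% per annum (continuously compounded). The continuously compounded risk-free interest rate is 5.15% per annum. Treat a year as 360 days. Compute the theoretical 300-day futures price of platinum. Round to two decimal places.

Net carry = r + u − y = 0.0515 + 0.0213 − 0.0315 = 0.0413
F = S·e^((r+u−y)T) = 1233.26 · e^(0.0413 × 300/360) = 1233.26 · e^0.03441667
= 1233.26 × 1.03501578 = $1,276.44 per troy ounce

$1,276.44 per troy ounce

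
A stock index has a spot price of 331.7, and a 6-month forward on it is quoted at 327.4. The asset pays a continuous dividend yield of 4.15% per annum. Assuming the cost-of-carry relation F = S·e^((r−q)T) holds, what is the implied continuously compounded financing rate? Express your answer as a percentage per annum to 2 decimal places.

1.54%

From F = S·e^((r−q)T): (r − q) = ln(F/S)/T
ln(327.4/331.7) = ln(0.987036) = -0.013049
(r − q) = -0.013049 / (6/12) = -0.026098
r = ln(F/S)/T + q = -0.026098 + 0.0415 = 0.015402
r = 1.54%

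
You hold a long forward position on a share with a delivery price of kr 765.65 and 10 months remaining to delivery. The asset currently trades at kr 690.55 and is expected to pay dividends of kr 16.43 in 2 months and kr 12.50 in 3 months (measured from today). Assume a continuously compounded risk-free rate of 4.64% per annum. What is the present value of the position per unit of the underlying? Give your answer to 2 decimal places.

-kr 74.72

PV(remaining dividends) I = 16.43·e^(−0.0464·2/12) + 12.50·e^(−0.0464·3/12) = 28.6593
Current forward F = (S − I)·e^(rT) = (690.55 − 28.6593)·e^(0.0464·10/12) = 661.8907 × 1.039424 = 687.9851
Value (long) = (F − K)·e^(−rT) = (687.9851 − 765.65) × 0.962071 = -74.7191
Value = -kr 74.72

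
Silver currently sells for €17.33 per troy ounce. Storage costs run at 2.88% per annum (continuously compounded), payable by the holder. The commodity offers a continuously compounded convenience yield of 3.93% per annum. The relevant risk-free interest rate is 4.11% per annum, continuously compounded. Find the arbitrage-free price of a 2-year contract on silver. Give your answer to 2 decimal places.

€18.42 per troy ounce

Net carry = r + u − y = 0.0411 + 0.0288 − 0.0393 = 0.0306
F = S·e^((r+u−y)T) = 17.33 · e^(0.0306 × 2) = 17.33 · e^0.061200
= 17.33 × 1.063112 = €18.42 per troy ounce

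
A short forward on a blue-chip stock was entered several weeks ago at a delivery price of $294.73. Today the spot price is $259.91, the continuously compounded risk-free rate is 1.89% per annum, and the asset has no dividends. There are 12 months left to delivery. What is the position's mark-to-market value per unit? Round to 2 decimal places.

Current fair forward for the remaining 12 months: F = S·e^(r·T), r = 0.0189
F = 259.91 · e^(0.0189 × 12/12) = 259.91 × 1.019080 = 264.8691
Value of long forward = (F − K)·e^(−rT) = (264.8691 − 294.73) · e^(−0.0189·12/12)
= -29.8609 × 0.981277 = -29.30
Short position value = −(long value) = $29.30

$29.30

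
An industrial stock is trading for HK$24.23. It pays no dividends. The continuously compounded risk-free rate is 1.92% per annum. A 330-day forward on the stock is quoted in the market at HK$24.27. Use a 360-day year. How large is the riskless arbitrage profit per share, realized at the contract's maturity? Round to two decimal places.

HK$0.39 per share

Fair forward: F* = S·e^(carry·T), with carry = r = 0.0192
F* = 24.23 · e^(0.0192 × 330/360) = 24.23 · e^0.017600 = 24.23 × 1.017756 = HK$24.6602
Market HK$24.27 < fair HK$24.6602: forward underpriced → reverse cash-and-carry (short spot, go long the forward).
At maturity, profit = |F_mkt − F*| = |24.27 − 24.6602| = HK$0.39 per share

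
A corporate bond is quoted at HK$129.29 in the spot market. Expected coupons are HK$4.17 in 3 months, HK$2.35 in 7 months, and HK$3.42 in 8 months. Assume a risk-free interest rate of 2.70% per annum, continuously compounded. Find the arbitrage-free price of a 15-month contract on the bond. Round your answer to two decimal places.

PV(coupons) I = 4.17·e^(−0.0270·3/12) + 2.35·e^(−0.0270·7/12) + 3.42·e^(−0.0270·8/12)
I = 4.1419 + 2.3133 + 3.3590 = 9.8142
F = (S − I)·e^(rT) = (129.29 − 9.8142) · e^(0.0270·15/12)
= 119.4758 · e^0.033750 = 119.4758 × 1.034326 = HK$123.58

HK$123.58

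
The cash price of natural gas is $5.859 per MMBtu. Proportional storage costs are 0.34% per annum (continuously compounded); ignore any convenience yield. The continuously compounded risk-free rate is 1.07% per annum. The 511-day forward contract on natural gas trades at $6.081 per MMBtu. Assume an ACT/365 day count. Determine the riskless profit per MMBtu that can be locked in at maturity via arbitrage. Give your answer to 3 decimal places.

Fair forward: F* = S·e^(carry·T), with carry = (r + u) = 0.0107 + 0.0034 = 0.0141
F* = 5.859 · e^(0.0141 × 511/365) = 5.859 · e^0.019740 = 5.859 × 1.019936 = $5.9758
Market $6.081 > fair $5.9758: forward overpriced → cash-and-carry (buy spot, short the forward).
At maturity, profit = |F_mkt − F*| = |6.081 − 5.9758| = $0.105 per MMBtu

$0.105 per MMBtu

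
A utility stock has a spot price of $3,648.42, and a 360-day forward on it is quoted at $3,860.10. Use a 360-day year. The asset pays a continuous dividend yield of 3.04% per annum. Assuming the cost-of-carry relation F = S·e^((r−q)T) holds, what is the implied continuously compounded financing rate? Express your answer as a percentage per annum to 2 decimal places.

8.68%

From F = S·e^((r−q)T): (r − q) = ln(F/S)/T
ln(3860.10/3648.42) = ln(1.058020) = 0.056399
(r − q) = 0.056399 / (360/360) = 0.056399
r = ln(F/S)/T + q = 0.056399 + 0.0304 = 0.086799
r = 8.68%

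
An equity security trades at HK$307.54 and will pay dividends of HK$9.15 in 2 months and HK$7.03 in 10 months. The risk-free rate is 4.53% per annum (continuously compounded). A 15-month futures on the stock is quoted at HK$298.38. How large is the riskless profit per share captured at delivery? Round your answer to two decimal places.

PV(dividends) I = 9.15·e^(−0.0453·2/12) + 7.03·e^(−0.0453·10/12) = 15.8507
Fair futures F* = (S − I)·e^(rT) = (307.54 − 15.8507)·e^0.056625 = 291.6893 × 1.058259 = 308.6828
Market HK$298.38 < fair 308.6828: forward underpriced → reverse cash-and-carry (short the stock, invest proceeds at r, pay the dividends, go long the forward).
Profit at T = |F_mkt − F*| = |298.38 − 308.6828| = HK$10.30 per share

HK$10.30 per share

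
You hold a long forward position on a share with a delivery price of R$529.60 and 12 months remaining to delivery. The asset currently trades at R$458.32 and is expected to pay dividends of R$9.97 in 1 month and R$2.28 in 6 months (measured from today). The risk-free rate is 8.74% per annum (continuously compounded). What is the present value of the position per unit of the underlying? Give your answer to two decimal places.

PV(remaining dividends) I = 9.97·e^(−0.0874·1/12) + 2.28·e^(−0.0874·6/12) = 12.0802
Current forward F = (S − I)·e^(rT) = (458.32 − 12.0802)·e^(0.0874·12/12) = 446.2398 × 1.091333 = 486.9962
Value (long) = (F − K)·e^(−rT) = (486.9962 − 529.60) × 0.916310 = -39.0383
Value = -R$39.04

-R$39.04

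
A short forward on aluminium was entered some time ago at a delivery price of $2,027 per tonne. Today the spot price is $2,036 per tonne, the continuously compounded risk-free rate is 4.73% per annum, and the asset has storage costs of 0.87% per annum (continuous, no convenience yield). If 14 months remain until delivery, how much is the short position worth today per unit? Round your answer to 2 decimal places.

Current fair forward for the remaining 14 months: F = S·e^((r + u)·T), (r + u) = 0.0473 + 0.0087 = 0.0560
F = 2036 · e^(0.0560 × 14/12) = 2036 × 1.06751480 = 2173.4601
Value of long forward = (F − K)·e^(−rT) = (2173.4601 − 2027) · e^(−0.0473·14/12)
= 146.4601 × 0.94631164 = 138.60
Short position value = −(long value) = -$138.60

-$138.60 per tonne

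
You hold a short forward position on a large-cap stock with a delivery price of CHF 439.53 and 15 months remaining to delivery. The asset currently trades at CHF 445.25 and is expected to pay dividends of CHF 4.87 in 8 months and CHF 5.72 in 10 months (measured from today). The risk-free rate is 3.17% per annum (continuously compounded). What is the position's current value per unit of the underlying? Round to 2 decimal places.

PV(remaining dividends) I = 4.87·e^(−0.0317·8/12) + 5.72·e^(−0.0317·10/12) = 10.3390
Current forward F = (S − I)·e^(rT) = (445.25 − 10.3390)·e^(0.0317·15/12) = 434.9110 × 1.040421 = 452.4905
Value (long) = (F − K)·e^(−rT) = (452.4905 − 439.53) × 0.961150 = 12.4570
Short position value = −(long value) = -CHF 12.46

-CHF 12.46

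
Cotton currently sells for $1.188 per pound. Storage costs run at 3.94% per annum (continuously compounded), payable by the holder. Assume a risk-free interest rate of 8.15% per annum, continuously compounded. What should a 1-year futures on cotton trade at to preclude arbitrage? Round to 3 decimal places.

Net carry = r + u − y = 0.0815 + 0.0394 − 0.0000 = 0.1209
F = S·e^((r+u−y)T) = 1.188 · e^(0.1209 × 1) = 1.188 · e^0.120900
= 1.188 × 1.128512 = $1.341 per pound

$1.341 per pound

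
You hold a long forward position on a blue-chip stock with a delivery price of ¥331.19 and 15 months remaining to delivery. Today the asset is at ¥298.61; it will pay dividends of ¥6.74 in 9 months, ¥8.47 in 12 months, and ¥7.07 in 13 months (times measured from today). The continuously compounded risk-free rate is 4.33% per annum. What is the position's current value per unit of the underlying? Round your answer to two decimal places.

PV(remaining dividends) I = 6.74·e^(−0.0433·9/12) + 8.47·e^(−0.0433·12/12) + 7.07·e^(−0.0433·13/12) = 21.3817
Current forward F = (S − I)·e^(rT) = (298.61 − 21.3817)·e^(0.0433·15/12) = 277.2283 × 1.055617 = 292.6469
Value (long) = (F − K)·e^(−rT) = (292.6469 − 331.19) × 0.947314 = -36.5124
Value = -¥36.51

-¥36.51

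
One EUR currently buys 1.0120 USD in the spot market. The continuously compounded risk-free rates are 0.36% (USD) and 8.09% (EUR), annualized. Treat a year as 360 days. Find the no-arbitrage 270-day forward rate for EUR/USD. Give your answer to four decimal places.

F = S·e^((r_USD − r_EUR)T) = 1.0120 · e^((0.0036 − 0.0809) × 270/360)
= 1.0120 · e^-0.057975 = 1.0120 × 0.943674
F = 0.9550 USD per EUR

0.9550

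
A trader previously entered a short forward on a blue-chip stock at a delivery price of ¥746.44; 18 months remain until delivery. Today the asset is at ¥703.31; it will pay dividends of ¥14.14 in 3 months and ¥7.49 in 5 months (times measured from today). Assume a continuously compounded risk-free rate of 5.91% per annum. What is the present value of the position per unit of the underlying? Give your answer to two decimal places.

¥1.05

PV(remaining dividends) I = 14.14·e^(−0.0591·3/12) + 7.49·e^(−0.0591·5/12) = 21.2404
Current forward F = (S − I)·e^(rT) = (703.31 − 21.2404)·e^(0.0591·18/12) = 682.0696 × 1.092698 = 745.2961
Value (long) = (F − K)·e^(−rT) = (745.2961 − 746.44) × 0.915166 = -1.0469
Short position value = −(long value) = ¥1.05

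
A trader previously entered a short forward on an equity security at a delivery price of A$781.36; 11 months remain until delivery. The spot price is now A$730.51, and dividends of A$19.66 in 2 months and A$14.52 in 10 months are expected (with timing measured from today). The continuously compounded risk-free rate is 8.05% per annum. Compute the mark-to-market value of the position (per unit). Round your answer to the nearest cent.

A$28.24

PV(remaining dividends) I = 19.66·e^(−0.0805·2/12) + 14.52·e^(−0.0805·10/12) = 32.9759
Current forward F = (S − I)·e^(rT) = (730.51 − 32.9759)·e^(0.0805·11/12) = 697.5341 × 1.076582 = 750.9527
Value (long) = (F − K)·e^(−rT) = (750.9527 − 781.36) × 0.928865 = -28.2443
Short position value = −(long value) = A$28.24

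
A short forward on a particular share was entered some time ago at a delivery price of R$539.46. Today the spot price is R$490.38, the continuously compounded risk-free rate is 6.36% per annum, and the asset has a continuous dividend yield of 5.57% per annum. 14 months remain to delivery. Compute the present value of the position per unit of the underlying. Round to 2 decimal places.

R$41.35

Current fair forward for the remaining 14 months: F = S·e^((r − q)·T), (r − q) = 0.0636 − 0.0557 = 0.0079
F = 490.38 · e^(0.0079 × 14/12) = 490.38 × 1.009259 = 494.9204
Value of long forward = (F − K)·e^(−rT) = (494.9204 − 539.46) · e^(−0.0636·14/12)
= -44.5396 × 0.928486 = -41.35
Short position value = −(long value) = R$41.35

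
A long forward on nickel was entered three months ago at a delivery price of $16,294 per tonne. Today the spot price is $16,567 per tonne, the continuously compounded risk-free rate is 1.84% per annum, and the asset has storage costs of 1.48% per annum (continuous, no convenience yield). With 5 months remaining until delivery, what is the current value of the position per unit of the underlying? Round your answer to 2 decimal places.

Current fair forward for the remaining 5 months: F = S·e^((r + u)·T), (r + u) = 0.0184 + 0.0148 = 0.0332
F = 16567 · e^(0.0332 × 5/12) = 16567 × 1.01392946 = 16797.7694
Value of long forward = (F − K)·e^(−rT) = (16797.7694 − 16294) · e^(−0.0184·5/12)
= 503.7694 × 0.99236265 = 499.92

$499.92 per tonne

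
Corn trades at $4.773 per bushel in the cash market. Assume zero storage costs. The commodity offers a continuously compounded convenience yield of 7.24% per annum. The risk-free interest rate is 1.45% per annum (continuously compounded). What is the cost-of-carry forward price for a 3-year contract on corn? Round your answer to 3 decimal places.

$4.012 per bushel

Net carry = r + u − y = 0.0145 + 0.0000 − 0.0724 = -0.0579
F = S·e^((r+u−y)T) = 4.773 · e^(-0.0579 × 3) = 4.773 · e^-0.173700
= 4.773 × 0.840549 = $4.012 per bushel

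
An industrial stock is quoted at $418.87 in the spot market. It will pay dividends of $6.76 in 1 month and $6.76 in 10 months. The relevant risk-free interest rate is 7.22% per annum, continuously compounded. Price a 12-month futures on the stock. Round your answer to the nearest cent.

PV(dividends) I = 6.76·e^(−0.0722·1/12) + 6.76·e^(−0.0722·10/12)
I = 6.7194 + 6.3653 = 13.0847
F = (S − I)·e^(rT) = (418.87 − 13.0847) · e^(0.0722·12/12)
= 405.7853 · e^0.072200 = 405.7853 × 1.074870 = $436.17

$436.17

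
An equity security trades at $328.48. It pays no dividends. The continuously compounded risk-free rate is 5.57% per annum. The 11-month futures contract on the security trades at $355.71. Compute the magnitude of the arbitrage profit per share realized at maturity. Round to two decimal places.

$10.02 per share

Fair futures: F* = S·e^(carry·T), with carry = r = 0.0557
F* = 328.48 · e^(0.0557 × 11/12) = 328.48 · e^0.051058 = 328.48 × 1.052384 = $345.6871
Market $355.71 > fair $345.6871: forward overpriced → cash-and-carry (buy spot, short the forward).
At maturity, profit = |F_mkt − F*| = |355.71 − 345.6871| = $10.02 per share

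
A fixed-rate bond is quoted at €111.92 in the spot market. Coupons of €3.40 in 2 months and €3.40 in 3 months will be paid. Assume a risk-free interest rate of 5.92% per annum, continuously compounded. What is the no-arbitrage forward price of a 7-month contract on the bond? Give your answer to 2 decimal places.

PV(coupons) I = 3.40·e^(−0.0592·2/12) + 3.40·e^(−0.0592·3/12)
I = 3.3666 + 3.3501 = 6.7167
F = (S − I)·e^(rT) = (111.92 − 6.7167) · e^(0.0592·7/12)
= 105.2033 · e^0.034533 = 105.2033 × 1.035136 = €108.90

€108.90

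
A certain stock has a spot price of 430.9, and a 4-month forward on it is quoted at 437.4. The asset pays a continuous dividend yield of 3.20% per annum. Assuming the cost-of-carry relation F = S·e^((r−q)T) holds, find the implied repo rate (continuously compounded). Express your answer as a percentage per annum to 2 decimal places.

From F = S·e^((r−q)T): (r − q) = ln(F/S)/T
ln(437.4/430.9) = ln(1.015085) = 0.014972
(r − q) = 0.014972 / (4/12) = 0.044916
r = ln(F/S)/T + q = 0.044916 + 0.0320 = 0.076916
r = 7.69%

7.69%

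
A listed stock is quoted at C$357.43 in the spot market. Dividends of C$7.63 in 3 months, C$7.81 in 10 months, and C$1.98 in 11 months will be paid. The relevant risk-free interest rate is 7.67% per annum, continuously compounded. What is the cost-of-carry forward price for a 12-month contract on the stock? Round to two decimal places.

C$367.94

PV(dividends) I = 7.63·e^(−0.0767·3/12) + 7.81·e^(−0.0767·10/12) + 1.98·e^(−0.0767·11/12)
I = 7.4851 + 7.3264 + 1.8456 = 16.6571
F = (S − I)·e^(rT) = (357.43 − 16.6571) · e^(0.0767·12/12)
= 340.7729 · e^0.076700 = 340.7729 × 1.079718 = C$367.94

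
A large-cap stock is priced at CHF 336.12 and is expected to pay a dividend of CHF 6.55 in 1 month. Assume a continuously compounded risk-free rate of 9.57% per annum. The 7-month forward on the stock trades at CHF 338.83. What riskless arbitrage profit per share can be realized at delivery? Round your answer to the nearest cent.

CHF 9.72 per share

PV(dividends) I = 6.55·e^(−0.0957·1/12) = 6.4980
Fair forward F* = (S − I)·e^(rT) = (336.12 − 6.4980)·e^0.055825 = 329.6220 × 1.057413 = 348.5466
Market CHF 338.83 < fair 348.5466: forward underpriced → reverse cash-and-carry (short the stock, invest proceeds at r, pay the dividends, go long the forward).
Profit at T = |F_mkt − F*| = |338.83 − 348.5466| = CHF 9.72 per share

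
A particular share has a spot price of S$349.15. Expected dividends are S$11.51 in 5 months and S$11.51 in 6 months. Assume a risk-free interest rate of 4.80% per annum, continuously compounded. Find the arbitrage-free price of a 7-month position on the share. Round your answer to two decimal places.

S$335.91

PV(dividends) I = 11.51·e^(−0.0480·5/12) + 11.51·e^(−0.0480·6/12)
I = 11.2821 + 11.2370 = 22.5191
F = (S − I)·e^(rT) = (349.15 − 22.5191) · e^(0.0480·7/12)
= 326.6309 · e^0.028000 = 326.6309 × 1.028396 = S$335.91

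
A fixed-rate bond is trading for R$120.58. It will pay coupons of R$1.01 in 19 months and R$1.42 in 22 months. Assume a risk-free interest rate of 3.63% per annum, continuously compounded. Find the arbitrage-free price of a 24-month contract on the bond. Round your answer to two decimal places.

R$127.21

PV(coupons) I = 1.01·e^(−0.0363·19/12) + 1.42·e^(−0.0363·22/12)
I = 0.9536 + 1.3286 = 2.2822
F = (S − I)·e^(rT) = (120.58 − 2.2822) · e^(0.0363·24/12)
= 118.2978 · e^0.072600 = 118.2978 × 1.075300 = R$127.21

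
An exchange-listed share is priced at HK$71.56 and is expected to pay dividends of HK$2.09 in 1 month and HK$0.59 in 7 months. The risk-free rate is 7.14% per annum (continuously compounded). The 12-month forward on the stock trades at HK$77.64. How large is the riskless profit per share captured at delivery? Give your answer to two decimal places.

HK$3.62 per share

PV(dividends) I = 2.09·e^(−0.0714·1/12) + 0.59·e^(−0.0714·7/12) = 2.6435
Fair forward F* = (S − I)·e^(rT) = (71.56 − 2.6435)·e^0.071400 = 68.9165 × 1.074011 = 74.0171
Market HK$77.64 > fair 74.0171: forward overpriced → cash-and-carry (borrow at r, buy the stock and collect the dividends, short the forward).
Profit at T = |F_mkt − F*| = |77.64 − 74.0171| = HK$3.62 per share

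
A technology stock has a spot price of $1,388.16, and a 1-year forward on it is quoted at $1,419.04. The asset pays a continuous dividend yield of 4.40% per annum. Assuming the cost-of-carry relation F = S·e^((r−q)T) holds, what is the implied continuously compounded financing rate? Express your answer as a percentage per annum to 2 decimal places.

From F = S·e^((r−q)T): (r − q) = ln(F/S)/T
ln(1419.04/1388.16) = ln(1.022245) = 0.022001
(r − q) = 0.022001 / (1) = 0.022001
r = ln(F/S)/T + q = 0.022001 + 0.0440 = 0.066001
r = 6.60%

6.60%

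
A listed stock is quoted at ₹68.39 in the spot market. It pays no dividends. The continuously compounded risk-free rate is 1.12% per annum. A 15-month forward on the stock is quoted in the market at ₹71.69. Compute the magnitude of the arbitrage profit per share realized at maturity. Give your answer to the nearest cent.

Fair forward: F* = S·e^(carry·T), with carry = r = 0.0112
F* = 68.39 · e^(0.0112 × 15/12) = 68.39 · e^0.014000 = 68.39 × 1.014098 = ₹69.3542
Market ₹71.69 > fair ₹69.3542: forward overpriced → cash-and-carry (buy spot, short the forward).
At maturity, profit = |F_mkt − F*| = |71.69 − 69.3542| = ₹2.34 per share

₹2.34 per share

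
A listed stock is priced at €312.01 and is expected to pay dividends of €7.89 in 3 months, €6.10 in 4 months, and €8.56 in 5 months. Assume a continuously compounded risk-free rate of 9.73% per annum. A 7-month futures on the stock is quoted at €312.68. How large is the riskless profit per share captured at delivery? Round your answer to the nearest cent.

€5.55 per share

PV(dividends) I = 7.89·e^(−0.0973·3/12) + 6.10·e^(−0.0973·4/12) + 8.56·e^(−0.0973·5/12) = 21.8256
Fair futures F* = (S − I)·e^(rT) = (312.01 − 21.8256)·e^0.056758 = 290.1844 × 1.058400 = 307.1312
Market €312.68 > fair 307.1312: forward overpriced → cash-and-carry (borrow at r, buy the stock and collect the dividends, short the forward).
Profit at T = |F_mkt − F*| = |312.68 − 307.1312| = €5.55 per share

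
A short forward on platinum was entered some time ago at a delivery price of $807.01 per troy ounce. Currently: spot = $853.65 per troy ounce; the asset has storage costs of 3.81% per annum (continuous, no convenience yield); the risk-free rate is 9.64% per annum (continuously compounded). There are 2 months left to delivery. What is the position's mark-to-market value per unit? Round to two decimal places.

-$64.94 per troy ounce

Current fair forward for the remaining 2 months: F = S·e^((r + u)·T), (r + u) = 0.0964 + 0.0381 = 0.1345
F = 853.65 · e^(0.1345 × 2/12) = 853.65 × 1.022670 = 873.0022
Value of long forward = (F − K)·e^(−rT) = (873.0022 − 807.01) · e^(−0.0964·2/12)
= 65.9922 × 0.984062 = 64.94
Short position value = −(long value) = -$64.94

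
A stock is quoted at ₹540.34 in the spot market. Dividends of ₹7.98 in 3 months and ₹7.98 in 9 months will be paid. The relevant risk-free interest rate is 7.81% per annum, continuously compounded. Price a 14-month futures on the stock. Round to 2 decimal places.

PV(dividends) I = 7.98·e^(−0.0781·3/12) + 7.98·e^(−0.0781·9/12)
I = 7.8257 + 7.5260 = 15.3517
F = (S − I)·e^(rT) = (540.34 − 15.3517) · e^(0.0781·14/12)
= 524.9883 · e^0.091117 = 524.9883 × 1.095397 = ₹575.07

₹575.07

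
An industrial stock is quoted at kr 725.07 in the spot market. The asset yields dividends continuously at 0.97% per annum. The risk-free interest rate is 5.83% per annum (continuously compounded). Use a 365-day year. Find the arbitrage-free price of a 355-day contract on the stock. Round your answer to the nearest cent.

F = S·e^((r − q)T) = 725.07 · e^((0.0583 − 0.0097) × 355/365)
= 725.07 · e^0.047268 = 725.07 × 1.048403
F = kr 760.17

kr 760.17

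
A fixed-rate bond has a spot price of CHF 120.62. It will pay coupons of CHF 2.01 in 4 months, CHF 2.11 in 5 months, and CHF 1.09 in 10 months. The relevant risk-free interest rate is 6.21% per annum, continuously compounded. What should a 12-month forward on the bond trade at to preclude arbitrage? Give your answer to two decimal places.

PV(coupons) I = 2.01·e^(−0.0621·4/12) + 2.11·e^(−0.0621·5/12) + 1.09·e^(−0.0621·10/12)
I = 1.9688 + 2.0561 + 1.0350 = 5.0599
F = (S − I)·e^(rT) = (120.62 − 5.0599) · e^(0.0621·12/12)
= 115.5601 · e^0.062100 = 115.5601 × 1.064069 = CHF 122.96

CHF 122.96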